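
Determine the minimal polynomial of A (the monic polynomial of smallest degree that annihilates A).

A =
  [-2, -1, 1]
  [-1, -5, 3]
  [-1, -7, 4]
x^3 + 3*x^2 + 3*x + 1

The characteristic polynomial is χ_A(x) = (x + 1)^3, so the eigenvalues are known. The minimal polynomial is
  m_A(x) = Π_λ (x − λ)^{k_λ}
where k_λ is the size of the *largest* Jordan block for λ (equivalently, the smallest k with (A − λI)^k v = 0 for every generalised eigenvector v of λ).

  λ = -1: largest Jordan block has size 3, contributing (x + 1)^3

So m_A(x) = (x + 1)^3 = x^3 + 3*x^2 + 3*x + 1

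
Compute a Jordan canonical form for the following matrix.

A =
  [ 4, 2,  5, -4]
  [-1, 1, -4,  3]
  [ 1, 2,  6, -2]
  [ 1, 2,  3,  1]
J_2(3) ⊕ J_2(3)

The characteristic polynomial is
  det(x·I − A) = x^4 - 12*x^3 + 54*x^2 - 108*x + 81 = (x - 3)^4

Eigenvalues and multiplicities (the geometric multiplicity of λ is n − rank(A − λI), which equals the number of Jordan blocks for λ):
  λ = 3: algebraic multiplicity = 4, geometric multiplicity = 2

Determining the block sizes for each eigenvalue:
  λ = 3: with am = 4 and gm = 2, the partition is not yet determined (e.g. several partitions of 4 into 2 parts exist). Let N = A − (3)·I. Computing rank(N^1) = 2, rank(N^2) = 0; the number of blocks of size ≥ j is rank(N^{j−1}) − rank(N^j), giving [2, 2]. So we have 2 block(s) of size 2 → block sizes [2, 2]

Assembling the blocks gives a Jordan form
J =
  [3, 1, 0, 0]
  [0, 3, 0, 0]
  [0, 0, 3, 1]
  [0, 0, 0, 3]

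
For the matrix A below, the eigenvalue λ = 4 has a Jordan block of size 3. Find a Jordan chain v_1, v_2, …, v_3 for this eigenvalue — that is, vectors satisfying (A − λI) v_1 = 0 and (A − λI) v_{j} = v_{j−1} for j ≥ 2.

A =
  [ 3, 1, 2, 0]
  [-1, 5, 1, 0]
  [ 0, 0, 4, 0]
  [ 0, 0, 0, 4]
A Jordan chain for λ = 4 of length 3:
v_1 = (-1, -1, 0, 0)ᵀ
v_2 = (2, 1, 0, 0)ᵀ
v_3 = (0, 0, 1, 0)ᵀ

Let N = A − (4)·I. We want v_3 with N^3 v_3 = 0 but N^2 v_3 ≠ 0; then v_{j-1} := N · v_j for j = 3, …, 2.

Pick v_3 = (0, 0, 1, 0)ᵀ.
Then v_2 = N · v_3 = (2, 1, 0, 0)ᵀ.
Then v_1 = N · v_2 = (-1, -1, 0, 0)ᵀ.

Sanity check: (A − (4)·I) v_1 = (0, 0, 0, 0)ᵀ = 0. ✓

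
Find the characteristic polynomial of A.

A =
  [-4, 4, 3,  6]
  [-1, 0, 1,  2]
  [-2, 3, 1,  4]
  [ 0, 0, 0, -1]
x^4 + 4*x^3 + 6*x^2 + 4*x + 1

Expanding det(x·I − A) (e.g. by cofactor expansion or by noting that A is similar to its Jordan form J, which has the same characteristic polynomial as A) gives
  χ_A(x) = x^4 + 4*x^3 + 6*x^2 + 4*x + 1
which factors as (x + 1)^4. The eigenvalues (with algebraic multiplicities) are λ = -1 with multiplicity 4.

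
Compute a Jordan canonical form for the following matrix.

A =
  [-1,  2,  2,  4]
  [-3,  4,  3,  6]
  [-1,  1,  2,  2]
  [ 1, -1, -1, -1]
J_2(1) ⊕ J_1(1) ⊕ J_1(1)

The characteristic polynomial is
  det(x·I − A) = x^4 - 4*x^3 + 6*x^2 - 4*x + 1 = (x - 1)^4

Eigenvalues and multiplicities (the geometric multiplicity of λ is n − rank(A − λI), which equals the number of Jordan blocks for λ):
  λ = 1: algebraic multiplicity = 4, geometric multiplicity = 3

Determining the block sizes for each eigenvalue:
  λ = 1: 3 blocks summing to 4 forces exactly one block of size 2 and the rest size 1 → block sizes [2, 1, 1]

Assembling the blocks gives a Jordan form
J =
  [1, 1, 0, 0]
  [0, 1, 0, 0]
  [0, 0, 1, 0]
  [0, 0, 0, 1]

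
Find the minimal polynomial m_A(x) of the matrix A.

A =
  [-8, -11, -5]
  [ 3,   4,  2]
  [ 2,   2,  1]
x^3 + 3*x^2 + 3*x + 1

The characteristic polynomial is χ_A(x) = (x + 1)^3, so the eigenvalues are known. The minimal polynomial is
  m_A(x) = Π_λ (x − λ)^{k_λ}
where k_λ is the size of the *largest* Jordan block for λ (equivalently, the smallest k with (A − λI)^k v = 0 for every generalised eigenvector v of λ).

  λ = -1: largest Jordan block has size 3, contributing (x + 1)^3

So m_A(x) = (x + 1)^3 = x^3 + 3*x^2 + 3*x + 1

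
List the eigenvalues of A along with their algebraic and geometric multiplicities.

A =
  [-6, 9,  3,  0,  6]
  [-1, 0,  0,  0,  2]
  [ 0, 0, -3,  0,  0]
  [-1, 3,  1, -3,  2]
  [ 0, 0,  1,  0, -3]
λ = -3: alg = 5, geom = 3

Step 1 — factor the characteristic polynomial to read off the algebraic multiplicities:
  χ_A(x) = (x + 3)^5

Step 2 — compute geometric multiplicities via the rank-nullity identity g(λ) = n − rank(A − λI):
  rank(A − (-3)·I) = 2, so dim ker(A − (-3)·I) = n − 2 = 3

Summary:
  λ = -3: algebraic multiplicity = 5, geometric multiplicity = 3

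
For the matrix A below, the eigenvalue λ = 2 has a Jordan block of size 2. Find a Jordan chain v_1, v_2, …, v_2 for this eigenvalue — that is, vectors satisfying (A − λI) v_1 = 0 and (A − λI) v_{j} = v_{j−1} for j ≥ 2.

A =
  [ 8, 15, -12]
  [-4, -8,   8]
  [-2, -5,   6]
A Jordan chain for λ = 2 of length 2:
v_1 = (6, -4, -2)ᵀ
v_2 = (1, 0, 0)ᵀ

Let N = A − (2)·I. We want v_2 with N^2 v_2 = 0 but N^1 v_2 ≠ 0; then v_{j-1} := N · v_j for j = 2, …, 2.

Pick v_2 = (1, 0, 0)ᵀ.
Then v_1 = N · v_2 = (6, -4, -2)ᵀ.

Sanity check: (A − (2)·I) v_1 = (0, 0, 0)ᵀ = 0. ✓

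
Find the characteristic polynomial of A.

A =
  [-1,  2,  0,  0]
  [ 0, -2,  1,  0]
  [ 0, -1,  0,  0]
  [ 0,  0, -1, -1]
x^4 + 4*x^3 + 6*x^2 + 4*x + 1

Expanding det(x·I − A) (e.g. by cofactor expansion or by noting that A is similar to its Jordan form J, which has the same characteristic polynomial as A) gives
  χ_A(x) = x^4 + 4*x^3 + 6*x^2 + 4*x + 1
which factors as (x + 1)^4. The eigenvalues (with algebraic multiplicities) are λ = -1 with multiplicity 4.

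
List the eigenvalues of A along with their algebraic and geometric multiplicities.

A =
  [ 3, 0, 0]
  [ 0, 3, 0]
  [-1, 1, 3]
λ = 3: alg = 3, geom = 2

Step 1 — factor the characteristic polynomial to read off the algebraic multiplicities:
  χ_A(x) = (x - 3)^3

Step 2 — compute geometric multiplicities via the rank-nullity identity g(λ) = n − rank(A − λI):
  rank(A − (3)·I) = 1, so dim ker(A − (3)·I) = n − 1 = 2

Summary:
  λ = 3: algebraic multiplicity = 3, geometric multiplicity = 2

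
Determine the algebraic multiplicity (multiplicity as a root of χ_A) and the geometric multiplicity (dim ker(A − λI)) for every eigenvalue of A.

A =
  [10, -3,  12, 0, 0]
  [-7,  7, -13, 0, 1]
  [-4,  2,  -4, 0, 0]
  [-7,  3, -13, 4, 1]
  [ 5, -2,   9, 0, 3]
λ = 4: alg = 5, geom = 3

Step 1 — factor the characteristic polynomial to read off the algebraic multiplicities:
  χ_A(x) = (x - 4)^5

Step 2 — compute geometric multiplicities via the rank-nullity identity g(λ) = n − rank(A − λI):
  rank(A − (4)·I) = 2, so dim ker(A − (4)·I) = n − 2 = 3

Summary:
  λ = 4: algebraic multiplicity = 5, geometric multiplicity = 3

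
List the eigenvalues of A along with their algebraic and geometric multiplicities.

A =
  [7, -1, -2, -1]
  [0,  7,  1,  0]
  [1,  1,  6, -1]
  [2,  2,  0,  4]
λ = 6: alg = 4, geom = 2

Step 1 — factor the characteristic polynomial to read off the algebraic multiplicities:
  χ_A(x) = (x - 6)^4

Step 2 — compute geometric multiplicities via the rank-nullity identity g(λ) = n − rank(A − λI):
  rank(A − (6)·I) = 2, so dim ker(A − (6)·I) = n − 2 = 2

Summary:
  λ = 6: algebraic multiplicity = 4, geometric multiplicity = 2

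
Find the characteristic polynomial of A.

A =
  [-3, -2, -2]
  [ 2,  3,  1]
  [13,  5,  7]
x^3 - 7*x^2 + 16*x - 12

Expanding det(x·I − A) (e.g. by cofactor expansion or by noting that A is similar to its Jordan form J, which has the same characteristic polynomial as A) gives
  χ_A(x) = x^3 - 7*x^2 + 16*x - 12
which factors as (x - 3)*(x - 2)^2. The eigenvalues (with algebraic multiplicities) are λ = 2 with multiplicity 2, λ = 3 with multiplicity 1.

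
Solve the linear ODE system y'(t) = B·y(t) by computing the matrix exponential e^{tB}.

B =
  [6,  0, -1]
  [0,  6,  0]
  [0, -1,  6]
e^{tB} =
  [exp(6*t), t^2*exp(6*t)/2, -t*exp(6*t)]
  [0, exp(6*t), 0]
  [0, -t*exp(6*t), exp(6*t)]

Strategy: write B = P · J · P⁻¹ where J is a Jordan canonical form, so e^{tB} = P · e^{tJ} · P⁻¹, and e^{tJ} can be computed block-by-block.

B has Jordan form
J =
  [6, 1, 0]
  [0, 6, 1]
  [0, 0, 6]
(up to reordering of blocks).

Per-block formulas:
  For a 3×3 Jordan block J_3(6): exp(t · J_3(6)) = e^(6t)·(I + t·N + (t^2/2)·N^2), where N is the 3×3 nilpotent shift.

After assembling e^{tJ} and conjugating by P, we get:

e^{tB} =
  [exp(6*t), t^2*exp(6*t)/2, -t*exp(6*t)]
  [0, exp(6*t), 0]
  [0, -t*exp(6*t), exp(6*t)]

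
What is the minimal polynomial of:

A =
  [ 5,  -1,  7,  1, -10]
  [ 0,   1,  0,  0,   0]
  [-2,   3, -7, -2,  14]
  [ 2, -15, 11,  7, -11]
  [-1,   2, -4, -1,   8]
x^5 - 14*x^4 + 73*x^3 - 172*x^2 + 176*x - 64

The characteristic polynomial is χ_A(x) = (x - 4)^3*(x - 1)^2, so the eigenvalues are known. The minimal polynomial is
  m_A(x) = Π_λ (x − λ)^{k_λ}
where k_λ is the size of the *largest* Jordan block for λ (equivalently, the smallest k with (A − λI)^k v = 0 for every generalised eigenvector v of λ).

  λ = 1: largest Jordan block has size 2, contributing (x − 1)^2
  λ = 4: largest Jordan block has size 3, contributing (x − 4)^3

So m_A(x) = (x - 4)^3*(x - 1)^2 = x^5 - 14*x^4 + 73*x^3 - 172*x^2 + 176*x - 64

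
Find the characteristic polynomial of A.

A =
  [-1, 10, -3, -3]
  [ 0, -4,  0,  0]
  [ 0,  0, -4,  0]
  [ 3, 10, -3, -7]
x^4 + 16*x^3 + 96*x^2 + 256*x + 256

Expanding det(x·I − A) (e.g. by cofactor expansion or by noting that A is similar to its Jordan form J, which has the same characteristic polynomial as A) gives
  χ_A(x) = x^4 + 16*x^3 + 96*x^2 + 256*x + 256
which factors as (x + 4)^4. The eigenvalues (with algebraic multiplicities) are λ = -4 with multiplicity 4.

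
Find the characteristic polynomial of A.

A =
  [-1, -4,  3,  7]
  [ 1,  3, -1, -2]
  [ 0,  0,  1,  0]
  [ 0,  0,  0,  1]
x^4 - 4*x^3 + 6*x^2 - 4*x + 1

Expanding det(x·I − A) (e.g. by cofactor expansion or by noting that A is similar to its Jordan form J, which has the same characteristic polynomial as A) gives
  χ_A(x) = x^4 - 4*x^3 + 6*x^2 - 4*x + 1
which factors as (x - 1)^4. The eigenvalues (with algebraic multiplicities) are λ = 1 with multiplicity 4.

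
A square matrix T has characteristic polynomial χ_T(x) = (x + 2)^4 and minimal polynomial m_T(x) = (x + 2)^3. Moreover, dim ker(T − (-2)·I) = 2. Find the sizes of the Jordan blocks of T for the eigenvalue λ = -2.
Block sizes for λ = -2: [3, 1]

Step 1 — from the characteristic polynomial, algebraic multiplicity of λ = -2 is 4. From dim ker(T − (-2)·I) = 2, there are exactly 2 Jordan blocks for λ = -2.
Step 2 — from the minimal polynomial, the factor (x + 2)^3 tells us the largest block for λ = -2 has size 3.
Step 3 — with total size 4, 2 blocks, and largest block 3, the block sizes (in nonincreasing order) are [3, 1].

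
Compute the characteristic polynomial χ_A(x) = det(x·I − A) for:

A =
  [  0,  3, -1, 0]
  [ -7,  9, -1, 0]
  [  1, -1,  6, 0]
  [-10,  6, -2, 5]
x^4 - 20*x^3 + 150*x^2 - 500*x + 625

Expanding det(x·I − A) (e.g. by cofactor expansion or by noting that A is similar to its Jordan form J, which has the same characteristic polynomial as A) gives
  χ_A(x) = x^4 - 20*x^3 + 150*x^2 - 500*x + 625
which factors as (x - 5)^4. The eigenvalues (with algebraic multiplicities) are λ = 5 with multiplicity 4.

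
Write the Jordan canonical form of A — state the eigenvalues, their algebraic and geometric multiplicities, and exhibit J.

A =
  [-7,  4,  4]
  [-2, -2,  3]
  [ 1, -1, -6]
J_3(-5)

The characteristic polynomial is
  det(x·I − A) = x^3 + 15*x^2 + 75*x + 125 = (x + 5)^3

Eigenvalues and multiplicities (the geometric multiplicity of λ is n − rank(A − λI), which equals the number of Jordan blocks for λ):
  λ = -5: algebraic multiplicity = 3, geometric multiplicity = 1

Determining the block sizes for each eigenvalue:
  λ = -5: one block (gm = 1), so the single block has size am = 3 → block sizes [3]

Assembling the blocks gives a Jordan form
J =
  [-5,  1,  0]
  [ 0, -5,  1]
  [ 0,  0, -5]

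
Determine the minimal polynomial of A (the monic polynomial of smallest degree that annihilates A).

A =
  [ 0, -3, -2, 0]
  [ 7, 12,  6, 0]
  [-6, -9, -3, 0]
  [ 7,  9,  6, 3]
x^3 - 9*x^2 + 27*x - 27

The characteristic polynomial is χ_A(x) = (x - 3)^4, so the eigenvalues are known. The minimal polynomial is
  m_A(x) = Π_λ (x − λ)^{k_λ}
where k_λ is the size of the *largest* Jordan block for λ (equivalently, the smallest k with (A − λI)^k v = 0 for every generalised eigenvector v of λ).

  λ = 3: largest Jordan block has size 3, contributing (x − 3)^3

So m_A(x) = (x - 3)^3 = x^3 - 9*x^2 + 27*x - 27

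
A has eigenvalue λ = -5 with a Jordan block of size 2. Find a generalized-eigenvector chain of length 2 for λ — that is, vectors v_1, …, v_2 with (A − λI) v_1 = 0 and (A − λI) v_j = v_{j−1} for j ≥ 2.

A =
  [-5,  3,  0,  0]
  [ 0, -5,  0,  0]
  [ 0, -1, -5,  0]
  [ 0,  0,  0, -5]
A Jordan chain for λ = -5 of length 2:
v_1 = (3, 0, -1, 0)ᵀ
v_2 = (0, 1, 0, 0)ᵀ

Let N = A − (-5)·I. We want v_2 with N^2 v_2 = 0 but N^1 v_2 ≠ 0; then v_{j-1} := N · v_j for j = 2, …, 2.

Pick v_2 = (0, 1, 0, 0)ᵀ.
Then v_1 = N · v_2 = (3, 0, -1, 0)ᵀ.

Sanity check: (A − (-5)·I) v_1 = (0, 0, 0, 0)ᵀ = 0. ✓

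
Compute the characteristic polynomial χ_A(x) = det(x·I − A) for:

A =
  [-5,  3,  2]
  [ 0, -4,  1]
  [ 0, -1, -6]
x^3 + 15*x^2 + 75*x + 125

Expanding det(x·I − A) (e.g. by cofactor expansion or by noting that A is similar to its Jordan form J, which has the same characteristic polynomial as A) gives
  χ_A(x) = x^3 + 15*x^2 + 75*x + 125
which factors as (x + 5)^3. The eigenvalues (with algebraic multiplicities) are λ = -5 with multiplicity 3.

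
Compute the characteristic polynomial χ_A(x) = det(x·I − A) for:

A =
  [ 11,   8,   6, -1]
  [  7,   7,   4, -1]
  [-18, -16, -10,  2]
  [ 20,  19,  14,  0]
x^4 - 8*x^3 + 24*x^2 - 32*x + 16

Expanding det(x·I − A) (e.g. by cofactor expansion or by noting that A is similar to its Jordan form J, which has the same characteristic polynomial as A) gives
  χ_A(x) = x^4 - 8*x^3 + 24*x^2 - 32*x + 16
which factors as (x - 2)^4. The eigenvalues (with algebraic multiplicities) are λ = 2 with multiplicity 4.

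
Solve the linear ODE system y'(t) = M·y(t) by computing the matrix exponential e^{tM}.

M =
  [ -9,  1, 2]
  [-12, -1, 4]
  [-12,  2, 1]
e^{tM} =
  [-6*t*exp(-3*t) + exp(-3*t), t*exp(-3*t), 2*t*exp(-3*t)]
  [-12*t*exp(-3*t), 2*t*exp(-3*t) + exp(-3*t), 4*t*exp(-3*t)]
  [-12*t*exp(-3*t), 2*t*exp(-3*t), 4*t*exp(-3*t) + exp(-3*t)]

Strategy: write M = P · J · P⁻¹ where J is a Jordan canonical form, so e^{tM} = P · e^{tJ} · P⁻¹, and e^{tJ} can be computed block-by-block.

M has Jordan form
J =
  [-3,  1,  0]
  [ 0, -3,  0]
  [ 0,  0, -3]
(up to reordering of blocks).

Per-block formulas:
  For a 1×1 block at λ = -3: exp(t · [-3]) = [e^(-3t)].
  For a 2×2 Jordan block J_2(-3): exp(t · J_2(-3)) = e^(-3t)·(I + t·N), where N is the 2×2 nilpotent shift.

After assembling e^{tJ} and conjugating by P, we get:

e^{tM} =
  [-6*t*exp(-3*t) + exp(-3*t), t*exp(-3*t), 2*t*exp(-3*t)]
  [-12*t*exp(-3*t), 2*t*exp(-3*t) + exp(-3*t), 4*t*exp(-3*t)]
  [-12*t*exp(-3*t), 2*t*exp(-3*t), 4*t*exp(-3*t) + exp(-3*t)]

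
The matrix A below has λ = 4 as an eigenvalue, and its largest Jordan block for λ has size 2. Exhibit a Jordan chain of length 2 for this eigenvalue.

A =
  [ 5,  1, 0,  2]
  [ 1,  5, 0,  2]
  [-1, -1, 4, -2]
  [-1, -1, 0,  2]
A Jordan chain for λ = 4 of length 2:
v_1 = (1, 1, -1, -1)ᵀ
v_2 = (1, 0, 0, 0)ᵀ

Let N = A − (4)·I. We want v_2 with N^2 v_2 = 0 but N^1 v_2 ≠ 0; then v_{j-1} := N · v_j for j = 2, …, 2.

Pick v_2 = (1, 0, 0, 0)ᵀ.
Then v_1 = N · v_2 = (1, 1, -1, -1)ᵀ.

Sanity check: (A − (4)·I) v_1 = (0, 0, 0, 0)ᵀ = 0. ✓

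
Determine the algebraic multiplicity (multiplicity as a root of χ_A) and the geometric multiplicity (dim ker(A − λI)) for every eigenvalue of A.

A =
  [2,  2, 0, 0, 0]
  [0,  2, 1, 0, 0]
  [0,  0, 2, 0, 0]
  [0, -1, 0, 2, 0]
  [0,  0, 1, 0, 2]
λ = 2: alg = 5, geom = 3

Step 1 — factor the characteristic polynomial to read off the algebraic multiplicities:
  χ_A(x) = (x - 2)^5

Step 2 — compute geometric multiplicities via the rank-nullity identity g(λ) = n − rank(A − λI):
  rank(A − (2)·I) = 2, so dim ker(A − (2)·I) = n − 2 = 3

Summary:
  λ = 2: algebraic multiplicity = 5, geometric multiplicity = 3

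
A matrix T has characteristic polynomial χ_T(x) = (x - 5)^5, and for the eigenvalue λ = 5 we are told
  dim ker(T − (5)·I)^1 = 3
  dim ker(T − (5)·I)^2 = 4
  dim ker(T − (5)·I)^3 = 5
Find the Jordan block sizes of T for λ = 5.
Block sizes for λ = 5: [3, 1, 1]

From the dimensions of kernels of powers, the number of Jordan blocks of size at least j is d_j − d_{j−1} where d_j = dim ker(N^j) (with d_0 = 0). Computing the differences gives [3, 1, 1].
The number of blocks of size exactly k is (#blocks of size ≥ k) − (#blocks of size ≥ k + 1), so the partition is: 2 block(s) of size 1, 1 block(s) of size 3.
In nonincreasing order the block sizes are [3, 1, 1].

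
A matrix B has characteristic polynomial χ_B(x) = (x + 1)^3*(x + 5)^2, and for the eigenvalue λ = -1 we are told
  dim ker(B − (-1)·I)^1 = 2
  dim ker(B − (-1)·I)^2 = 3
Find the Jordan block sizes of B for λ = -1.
Block sizes for λ = -1: [2, 1]

From the dimensions of kernels of powers, the number of Jordan blocks of size at least j is d_j − d_{j−1} where d_j = dim ker(N^j) (with d_0 = 0). Computing the differences gives [2, 1].
The number of blocks of size exactly k is (#blocks of size ≥ k) − (#blocks of size ≥ k + 1), so the partition is: 1 block(s) of size 1, 1 block(s) of size 2.
In nonincreasing order the block sizes are [2, 1].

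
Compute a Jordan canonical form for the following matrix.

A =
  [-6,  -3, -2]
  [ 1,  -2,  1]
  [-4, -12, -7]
J_3(-5)

The characteristic polynomial is
  det(x·I − A) = x^3 + 15*x^2 + 75*x + 125 = (x + 5)^3

Eigenvalues and multiplicities (the geometric multiplicity of λ is n − rank(A − λI), which equals the number of Jordan blocks for λ):
  λ = -5: algebraic multiplicity = 3, geometric multiplicity = 1

Determining the block sizes for each eigenvalue:
  λ = -5: one block (gm = 1), so the single block has size am = 3 → block sizes [3]

Assembling the blocks gives a Jordan form
J =
  [-5,  1,  0]
  [ 0, -5,  1]
  [ 0,  0, -5]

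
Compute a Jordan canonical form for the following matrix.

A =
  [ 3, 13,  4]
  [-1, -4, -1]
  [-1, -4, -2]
J_3(-1)

The characteristic polynomial is
  det(x·I − A) = x^3 + 3*x^2 + 3*x + 1 = (x + 1)^3

Eigenvalues and multiplicities (the geometric multiplicity of λ is n − rank(A − λI), which equals the number of Jordan blocks for λ):
  λ = -1: algebraic multiplicity = 3, geometric multiplicity = 1

Determining the block sizes for each eigenvalue:
  λ = -1: one block (gm = 1), so the single block has size am = 3 → block sizes [3]

Assembling the blocks gives a Jordan form
J =
  [-1,  1,  0]
  [ 0, -1,  1]
  [ 0,  0, -1]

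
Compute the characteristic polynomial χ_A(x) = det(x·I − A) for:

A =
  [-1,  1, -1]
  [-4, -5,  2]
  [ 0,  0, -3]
x^3 + 9*x^2 + 27*x + 27

Expanding det(x·I − A) (e.g. by cofactor expansion or by noting that A is similar to its Jordan form J, which has the same characteristic polynomial as A) gives
  χ_A(x) = x^3 + 9*x^2 + 27*x + 27
which factors as (x + 3)^3. The eigenvalues (with algebraic multiplicities) are λ = -3 with multiplicity 3.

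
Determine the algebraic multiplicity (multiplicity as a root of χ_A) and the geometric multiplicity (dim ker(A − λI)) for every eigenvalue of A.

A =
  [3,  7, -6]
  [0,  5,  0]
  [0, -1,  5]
λ = 3: alg = 1, geom = 1; λ = 5: alg = 2, geom = 1

Step 1 — factor the characteristic polynomial to read off the algebraic multiplicities:
  χ_A(x) = (x - 5)^2*(x - 3)

Step 2 — compute geometric multiplicities via the rank-nullity identity g(λ) = n − rank(A − λI):
  rank(A − (3)·I) = 2, so dim ker(A − (3)·I) = n − 2 = 1
  rank(A − (5)·I) = 2, so dim ker(A − (5)·I) = n − 2 = 1

Summary:
  λ = 3: algebraic multiplicity = 1, geometric multiplicity = 1
  λ = 5: algebraic multiplicity = 2, geometric multiplicity = 1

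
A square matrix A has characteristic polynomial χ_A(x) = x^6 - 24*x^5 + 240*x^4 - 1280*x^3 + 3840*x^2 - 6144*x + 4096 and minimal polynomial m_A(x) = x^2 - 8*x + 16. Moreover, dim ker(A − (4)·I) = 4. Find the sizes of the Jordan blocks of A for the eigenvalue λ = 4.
Block sizes for λ = 4: [2, 2, 1, 1]

Step 1 — from the characteristic polynomial, algebraic multiplicity of λ = 4 is 6. From dim ker(A − (4)·I) = 4, there are exactly 4 Jordan blocks for λ = 4.
Step 2 — from the minimal polynomial, the factor (x − 4)^2 tells us the largest block for λ = 4 has size 2.
Step 3 — with total size 6, 4 blocks, and largest block 2, the block sizes (in nonincreasing order) are [2, 2, 1, 1].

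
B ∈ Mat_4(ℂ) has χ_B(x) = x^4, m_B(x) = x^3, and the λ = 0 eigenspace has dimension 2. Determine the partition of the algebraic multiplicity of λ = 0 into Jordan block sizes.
Block sizes for λ = 0: [3, 1]

Step 1 — from the characteristic polynomial, algebraic multiplicity of λ = 0 is 4. From dim ker(B − (0)·I) = 2, there are exactly 2 Jordan blocks for λ = 0.
Step 2 — from the minimal polynomial, the factor (x − 0)^3 tells us the largest block for λ = 0 has size 3.
Step 3 — with total size 4, 2 blocks, and largest block 3, the block sizes (in nonincreasing order) are [3, 1].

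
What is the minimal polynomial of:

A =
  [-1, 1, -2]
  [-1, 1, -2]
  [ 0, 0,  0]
x^2

The characteristic polynomial is χ_A(x) = x^3, so the eigenvalues are known. The minimal polynomial is
  m_A(x) = Π_λ (x − λ)^{k_λ}
where k_λ is the size of the *largest* Jordan block for λ (equivalently, the smallest k with (A − λI)^k v = 0 for every generalised eigenvector v of λ).

  λ = 0: largest Jordan block has size 2, contributing (x − 0)^2

So m_A(x) = x^2 = x^2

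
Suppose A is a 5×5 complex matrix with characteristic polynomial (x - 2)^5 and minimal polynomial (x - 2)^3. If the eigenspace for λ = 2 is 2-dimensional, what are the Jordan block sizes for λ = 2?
Block sizes for λ = 2: [3, 2]

Step 1 — from the characteristic polynomial, algebraic multiplicity of λ = 2 is 5. From dim ker(A − (2)·I) = 2, there are exactly 2 Jordan blocks for λ = 2.
Step 2 — from the minimal polynomial, the factor (x − 2)^3 tells us the largest block for λ = 2 has size 3.
Step 3 — with total size 5, 2 blocks, and largest block 3, the block sizes (in nonincreasing order) are [3, 2].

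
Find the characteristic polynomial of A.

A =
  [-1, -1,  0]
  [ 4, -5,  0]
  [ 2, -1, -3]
x^3 + 9*x^2 + 27*x + 27

Expanding det(x·I − A) (e.g. by cofactor expansion or by noting that A is similar to its Jordan form J, which has the same characteristic polynomial as A) gives
  χ_A(x) = x^3 + 9*x^2 + 27*x + 27
which factors as (x + 3)^3. The eigenvalues (with algebraic multiplicities) are λ = -3 with multiplicity 3.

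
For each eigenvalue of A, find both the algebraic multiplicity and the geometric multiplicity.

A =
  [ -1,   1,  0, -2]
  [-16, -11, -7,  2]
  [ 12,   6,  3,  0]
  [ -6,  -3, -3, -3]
λ = -3: alg = 4, geom = 2

Step 1 — factor the characteristic polynomial to read off the algebraic multiplicities:
  χ_A(x) = (x + 3)^4

Step 2 — compute geometric multiplicities via the rank-nullity identity g(λ) = n − rank(A − λI):
  rank(A − (-3)·I) = 2, so dim ker(A − (-3)·I) = n − 2 = 2

Summary:
  λ = -3: algebraic multiplicity = 4, geometric multiplicity = 2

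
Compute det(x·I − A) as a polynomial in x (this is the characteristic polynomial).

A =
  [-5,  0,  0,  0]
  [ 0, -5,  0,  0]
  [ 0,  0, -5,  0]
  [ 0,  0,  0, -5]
x^4 + 20*x^3 + 150*x^2 + 500*x + 625

Expanding det(x·I − A) (e.g. by cofactor expansion or by noting that A is similar to its Jordan form J, which has the same characteristic polynomial as A) gives
  χ_A(x) = x^4 + 20*x^3 + 150*x^2 + 500*x + 625
which factors as (x + 5)^4. The eigenvalues (with algebraic multiplicities) are λ = -5 with multiplicity 4.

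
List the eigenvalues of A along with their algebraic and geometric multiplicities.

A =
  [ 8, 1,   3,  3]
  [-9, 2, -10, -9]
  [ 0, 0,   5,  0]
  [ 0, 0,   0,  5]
λ = 5: alg = 4, geom = 2

Step 1 — factor the characteristic polynomial to read off the algebraic multiplicities:
  χ_A(x) = (x - 5)^4

Step 2 — compute geometric multiplicities via the rank-nullity identity g(λ) = n − rank(A − λI):
  rank(A − (5)·I) = 2, so dim ker(A − (5)·I) = n − 2 = 2

Summary:
  λ = 5: algebraic multiplicity = 4, geometric multiplicity = 2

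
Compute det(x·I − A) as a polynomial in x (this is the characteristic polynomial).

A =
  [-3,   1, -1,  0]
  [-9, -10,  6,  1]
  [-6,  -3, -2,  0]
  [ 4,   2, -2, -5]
x^4 + 20*x^3 + 150*x^2 + 500*x + 625

Expanding det(x·I − A) (e.g. by cofactor expansion or by noting that A is similar to its Jordan form J, which has the same characteristic polynomial as A) gives
  χ_A(x) = x^4 + 20*x^3 + 150*x^2 + 500*x + 625
which factors as (x + 5)^4. The eigenvalues (with algebraic multiplicities) are λ = -5 with multiplicity 4.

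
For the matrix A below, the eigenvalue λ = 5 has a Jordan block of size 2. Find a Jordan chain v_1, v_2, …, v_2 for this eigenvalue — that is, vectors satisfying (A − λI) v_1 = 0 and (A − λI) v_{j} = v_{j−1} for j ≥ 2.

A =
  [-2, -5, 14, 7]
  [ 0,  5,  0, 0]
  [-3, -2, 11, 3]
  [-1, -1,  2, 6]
A Jordan chain for λ = 5 of length 2:
v_1 = (-7, 0, -3, -1)ᵀ
v_2 = (1, 0, 0, 0)ᵀ

Let N = A − (5)·I. We want v_2 with N^2 v_2 = 0 but N^1 v_2 ≠ 0; then v_{j-1} := N · v_j for j = 2, …, 2.

Pick v_2 = (1, 0, 0, 0)ᵀ.
Then v_1 = N · v_2 = (-7, 0, -3, -1)ᵀ.

Sanity check: (A − (5)·I) v_1 = (0, 0, 0, 0)ᵀ = 0. ✓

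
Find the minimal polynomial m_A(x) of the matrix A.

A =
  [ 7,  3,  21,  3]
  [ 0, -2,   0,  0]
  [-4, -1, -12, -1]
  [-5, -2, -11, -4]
x^3 + 9*x^2 + 24*x + 20

The characteristic polynomial is χ_A(x) = (x + 2)^3*(x + 5), so the eigenvalues are known. The minimal polynomial is
  m_A(x) = Π_λ (x − λ)^{k_λ}
where k_λ is the size of the *largest* Jordan block for λ (equivalently, the smallest k with (A − λI)^k v = 0 for every generalised eigenvector v of λ).

  λ = -5: largest Jordan block has size 1, contributing (x + 5)
  λ = -2: largest Jordan block has size 2, contributing (x + 2)^2

So m_A(x) = (x + 2)^2*(x + 5) = x^3 + 9*x^2 + 24*x + 20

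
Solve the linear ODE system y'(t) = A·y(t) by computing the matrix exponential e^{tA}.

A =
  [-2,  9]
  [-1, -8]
e^{tA} =
  [3*t*exp(-5*t) + exp(-5*t), 9*t*exp(-5*t)]
  [-t*exp(-5*t), -3*t*exp(-5*t) + exp(-5*t)]

Strategy: write A = P · J · P⁻¹ where J is a Jordan canonical form, so e^{tA} = P · e^{tJ} · P⁻¹, and e^{tJ} can be computed block-by-block.

A has Jordan form
J =
  [-5,  1]
  [ 0, -5]
(up to reordering of blocks).

Per-block formulas:
  For a 2×2 Jordan block J_2(-5): exp(t · J_2(-5)) = e^(-5t)·(I + t·N), where N is the 2×2 nilpotent shift.

After assembling e^{tJ} and conjugating by P, we get:

e^{tA} =
  [3*t*exp(-5*t) + exp(-5*t), 9*t*exp(-5*t)]
  [-t*exp(-5*t), -3*t*exp(-5*t) + exp(-5*t)]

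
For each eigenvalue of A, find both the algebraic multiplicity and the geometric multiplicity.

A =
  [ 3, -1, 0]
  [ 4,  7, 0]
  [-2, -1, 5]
λ = 5: alg = 3, geom = 2

Step 1 — factor the characteristic polynomial to read off the algebraic multiplicities:
  χ_A(x) = (x - 5)^3

Step 2 — compute geometric multiplicities via the rank-nullity identity g(λ) = n − rank(A − λI):
  rank(A − (5)·I) = 1, so dim ker(A − (5)·I) = n − 1 = 2

Summary:
  λ = 5: algebraic multiplicity = 3, geometric multiplicity = 2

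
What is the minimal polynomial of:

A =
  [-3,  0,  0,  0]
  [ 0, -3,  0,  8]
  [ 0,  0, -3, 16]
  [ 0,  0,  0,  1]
x^2 + 2*x - 3

The characteristic polynomial is χ_A(x) = (x - 1)*(x + 3)^3, so the eigenvalues are known. The minimal polynomial is
  m_A(x) = Π_λ (x − λ)^{k_λ}
where k_λ is the size of the *largest* Jordan block for λ (equivalently, the smallest k with (A − λI)^k v = 0 for every generalised eigenvector v of λ).

  λ = -3: largest Jordan block has size 1, contributing (x + 3)
  λ = 1: largest Jordan block has size 1, contributing (x − 1)

So m_A(x) = (x - 1)*(x + 3) = x^2 + 2*x - 3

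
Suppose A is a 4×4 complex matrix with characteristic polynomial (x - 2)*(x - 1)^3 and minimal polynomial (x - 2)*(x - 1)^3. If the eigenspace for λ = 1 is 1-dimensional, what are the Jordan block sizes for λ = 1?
Block sizes for λ = 1: [3]

Step 1 — from the characteristic polynomial, algebraic multiplicity of λ = 1 is 3. From dim ker(A − (1)·I) = 1, there are exactly 1 Jordan blocks for λ = 1.
Step 2 — from the minimal polynomial, the factor (x − 1)^3 tells us the largest block for λ = 1 has size 3.
Step 3 — with total size 3, 1 blocks, and largest block 3, the block sizes (in nonincreasing order) are [3].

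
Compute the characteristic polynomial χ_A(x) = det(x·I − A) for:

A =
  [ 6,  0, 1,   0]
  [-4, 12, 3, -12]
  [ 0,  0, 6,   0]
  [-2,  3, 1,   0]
x^4 - 24*x^3 + 216*x^2 - 864*x + 1296

Expanding det(x·I − A) (e.g. by cofactor expansion or by noting that A is similar to its Jordan form J, which has the same characteristic polynomial as A) gives
  χ_A(x) = x^4 - 24*x^3 + 216*x^2 - 864*x + 1296
which factors as (x - 6)^4. The eigenvalues (with algebraic multiplicities) are λ = 6 with multiplicity 4.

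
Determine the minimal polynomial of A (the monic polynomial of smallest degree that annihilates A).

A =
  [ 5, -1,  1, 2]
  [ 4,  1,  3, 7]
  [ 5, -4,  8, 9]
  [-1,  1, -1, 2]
x^2 - 8*x + 16

The characteristic polynomial is χ_A(x) = (x - 4)^4, so the eigenvalues are known. The minimal polynomial is
  m_A(x) = Π_λ (x − λ)^{k_λ}
where k_λ is the size of the *largest* Jordan block for λ (equivalently, the smallest k with (A − λI)^k v = 0 for every generalised eigenvector v of λ).

  λ = 4: largest Jordan block has size 2, contributing (x − 4)^2

So m_A(x) = (x - 4)^2 = x^2 - 8*x + 16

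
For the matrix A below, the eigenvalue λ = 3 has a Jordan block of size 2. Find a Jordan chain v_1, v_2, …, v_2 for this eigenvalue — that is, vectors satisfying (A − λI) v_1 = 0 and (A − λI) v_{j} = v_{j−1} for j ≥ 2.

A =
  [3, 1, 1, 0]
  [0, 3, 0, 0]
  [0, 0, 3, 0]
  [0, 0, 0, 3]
A Jordan chain for λ = 3 of length 2:
v_1 = (1, 0, 0, 0)ᵀ
v_2 = (0, 1, 0, 0)ᵀ

Let N = A − (3)·I. We want v_2 with N^2 v_2 = 0 but N^1 v_2 ≠ 0; then v_{j-1} := N · v_j for j = 2, …, 2.

Pick v_2 = (0, 1, 0, 0)ᵀ.
Then v_1 = N · v_2 = (1, 0, 0, 0)ᵀ.

Sanity check: (A − (3)·I) v_1 = (0, 0, 0, 0)ᵀ = 0. ✓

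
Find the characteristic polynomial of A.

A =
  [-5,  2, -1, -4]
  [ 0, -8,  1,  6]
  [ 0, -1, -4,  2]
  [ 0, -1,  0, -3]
x^4 + 20*x^3 + 150*x^2 + 500*x + 625

Expanding det(x·I − A) (e.g. by cofactor expansion or by noting that A is similar to its Jordan form J, which has the same characteristic polynomial as A) gives
  χ_A(x) = x^4 + 20*x^3 + 150*x^2 + 500*x + 625
which factors as (x + 5)^4. The eigenvalues (with algebraic multiplicities) are λ = -5 with multiplicity 4.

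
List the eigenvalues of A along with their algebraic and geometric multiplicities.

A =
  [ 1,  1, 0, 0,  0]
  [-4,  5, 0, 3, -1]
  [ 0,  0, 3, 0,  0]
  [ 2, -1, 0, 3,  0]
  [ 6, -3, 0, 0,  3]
λ = 3: alg = 5, geom = 3

Step 1 — factor the characteristic polynomial to read off the algebraic multiplicities:
  χ_A(x) = (x - 3)^5

Step 2 — compute geometric multiplicities via the rank-nullity identity g(λ) = n − rank(A − λI):
  rank(A − (3)·I) = 2, so dim ker(A − (3)·I) = n − 2 = 3

Summary:
  λ = 3: algebraic multiplicity = 5, geometric multiplicity = 3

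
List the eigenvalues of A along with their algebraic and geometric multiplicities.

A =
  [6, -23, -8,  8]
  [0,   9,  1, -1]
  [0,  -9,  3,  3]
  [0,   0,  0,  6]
λ = 6: alg = 4, geom = 2

Step 1 — factor the characteristic polynomial to read off the algebraic multiplicities:
  χ_A(x) = (x - 6)^4

Step 2 — compute geometric multiplicities via the rank-nullity identity g(λ) = n − rank(A − λI):
  rank(A − (6)·I) = 2, so dim ker(A − (6)·I) = n − 2 = 2

Summary:
  λ = 6: algebraic multiplicity = 4, geometric multiplicity = 2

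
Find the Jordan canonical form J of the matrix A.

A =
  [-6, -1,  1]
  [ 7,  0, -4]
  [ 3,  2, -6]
J_3(-4)

The characteristic polynomial is
  det(x·I − A) = x^3 + 12*x^2 + 48*x + 64 = (x + 4)^3

Eigenvalues and multiplicities (the geometric multiplicity of λ is n − rank(A − λI), which equals the number of Jordan blocks for λ):
  λ = -4: algebraic multiplicity = 3, geometric multiplicity = 1

Determining the block sizes for each eigenvalue:
  λ = -4: one block (gm = 1), so the single block has size am = 3 → block sizes [3]

Assembling the blocks gives a Jordan form
J =
  [-4,  1,  0]
  [ 0, -4,  1]
  [ 0,  0, -4]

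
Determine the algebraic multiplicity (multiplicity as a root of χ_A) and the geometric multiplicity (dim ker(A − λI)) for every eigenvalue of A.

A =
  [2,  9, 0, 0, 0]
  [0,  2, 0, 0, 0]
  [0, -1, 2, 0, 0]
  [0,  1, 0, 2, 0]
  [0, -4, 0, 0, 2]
λ = 2: alg = 5, geom = 4

Step 1 — factor the characteristic polynomial to read off the algebraic multiplicities:
  χ_A(x) = (x - 2)^5

Step 2 — compute geometric multiplicities via the rank-nullity identity g(λ) = n − rank(A − λI):
  rank(A − (2)·I) = 1, so dim ker(A − (2)·I) = n − 1 = 4

Summary:
  λ = 2: algebraic multiplicity = 5, geometric multiplicity = 4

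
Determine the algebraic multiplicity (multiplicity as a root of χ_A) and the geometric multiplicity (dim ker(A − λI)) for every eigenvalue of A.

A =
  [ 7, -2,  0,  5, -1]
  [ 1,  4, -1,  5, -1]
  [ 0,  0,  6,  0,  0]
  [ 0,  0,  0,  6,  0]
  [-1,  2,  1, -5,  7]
λ = 6: alg = 5, geom = 3

Step 1 — factor the characteristic polynomial to read off the algebraic multiplicities:
  χ_A(x) = (x - 6)^5

Step 2 — compute geometric multiplicities via the rank-nullity identity g(λ) = n − rank(A − λI):
  rank(A − (6)·I) = 2, so dim ker(A − (6)·I) = n − 2 = 3

Summary:
  λ = 6: algebraic multiplicity = 5, geometric multiplicity = 3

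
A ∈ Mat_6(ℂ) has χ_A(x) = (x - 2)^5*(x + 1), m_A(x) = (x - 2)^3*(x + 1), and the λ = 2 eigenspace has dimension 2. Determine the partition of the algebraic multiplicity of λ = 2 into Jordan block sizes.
Block sizes for λ = 2: [3, 2]

Step 1 — from the characteristic polynomial, algebraic multiplicity of λ = 2 is 5. From dim ker(A − (2)·I) = 2, there are exactly 2 Jordan blocks for λ = 2.
Step 2 — from the minimal polynomial, the factor (x − 2)^3 tells us the largest block for λ = 2 has size 3.
Step 3 — with total size 5, 2 blocks, and largest block 3, the block sizes (in nonincreasing order) are [3, 2].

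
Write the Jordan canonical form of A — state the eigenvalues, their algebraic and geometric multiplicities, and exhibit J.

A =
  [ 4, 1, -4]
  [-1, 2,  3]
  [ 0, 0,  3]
J_3(3)

The characteristic polynomial is
  det(x·I − A) = x^3 - 9*x^2 + 27*x - 27 = (x - 3)^3

Eigenvalues and multiplicities (the geometric multiplicity of λ is n − rank(A − λI), which equals the number of Jordan blocks for λ):
  λ = 3: algebraic multiplicity = 3, geometric multiplicity = 1

Determining the block sizes for each eigenvalue:
  λ = 3: one block (gm = 1), so the single block has size am = 3 → block sizes [3]

Assembling the blocks gives a Jordan form
J =
  [3, 1, 0]
  [0, 3, 1]
  [0, 0, 3]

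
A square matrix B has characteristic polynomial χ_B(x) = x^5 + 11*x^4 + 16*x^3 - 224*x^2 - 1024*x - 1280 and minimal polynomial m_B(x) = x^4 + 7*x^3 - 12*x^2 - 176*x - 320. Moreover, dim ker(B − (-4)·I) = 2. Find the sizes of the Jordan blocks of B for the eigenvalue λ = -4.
Block sizes for λ = -4: [3, 1]

Step 1 — from the characteristic polynomial, algebraic multiplicity of λ = -4 is 4. From dim ker(B − (-4)·I) = 2, there are exactly 2 Jordan blocks for λ = -4.
Step 2 — from the minimal polynomial, the factor (x + 4)^3 tells us the largest block for λ = -4 has size 3.
Step 3 — with total size 4, 2 blocks, and largest block 3, the block sizes (in nonincreasing order) are [3, 1].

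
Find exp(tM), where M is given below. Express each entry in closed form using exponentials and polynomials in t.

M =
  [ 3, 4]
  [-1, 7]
e^{tM} =
  [-2*t*exp(5*t) + exp(5*t), 4*t*exp(5*t)]
  [-t*exp(5*t), 2*t*exp(5*t) + exp(5*t)]

Strategy: write M = P · J · P⁻¹ where J is a Jordan canonical form, so e^{tM} = P · e^{tJ} · P⁻¹, and e^{tJ} can be computed block-by-block.

M has Jordan form
J =
  [5, 1]
  [0, 5]
(up to reordering of blocks).

Per-block formulas:
  For a 2×2 Jordan block J_2(5): exp(t · J_2(5)) = e^(5t)·(I + t·N), where N is the 2×2 nilpotent shift.

After assembling e^{tJ} and conjugating by P, we get:

e^{tM} =
  [-2*t*exp(5*t) + exp(5*t), 4*t*exp(5*t)]
  [-t*exp(5*t), 2*t*exp(5*t) + exp(5*t)]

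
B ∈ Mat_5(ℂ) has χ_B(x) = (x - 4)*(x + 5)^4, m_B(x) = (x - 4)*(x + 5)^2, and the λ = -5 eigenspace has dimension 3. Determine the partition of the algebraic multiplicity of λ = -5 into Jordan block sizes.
Block sizes for λ = -5: [2, 1, 1]

Step 1 — from the characteristic polynomial, algebraic multiplicity of λ = -5 is 4. From dim ker(B − (-5)·I) = 3, there are exactly 3 Jordan blocks for λ = -5.
Step 2 — from the minimal polynomial, the factor (x + 5)^2 tells us the largest block for λ = -5 has size 2.
Step 3 — with total size 4, 3 blocks, and largest block 2, the block sizes (in nonincreasing order) are [2, 1, 1].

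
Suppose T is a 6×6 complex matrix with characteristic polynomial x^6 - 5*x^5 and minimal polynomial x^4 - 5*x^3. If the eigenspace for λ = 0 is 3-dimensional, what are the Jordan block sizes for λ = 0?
Block sizes for λ = 0: [3, 1, 1]

Step 1 — from the characteristic polynomial, algebraic multiplicity of λ = 0 is 5. From dim ker(T − (0)·I) = 3, there are exactly 3 Jordan blocks for λ = 0.
Step 2 — from the minimal polynomial, the factor (x − 0)^3 tells us the largest block for λ = 0 has size 3.
Step 3 — with total size 5, 3 blocks, and largest block 3, the block sizes (in nonincreasing order) are [3, 1, 1].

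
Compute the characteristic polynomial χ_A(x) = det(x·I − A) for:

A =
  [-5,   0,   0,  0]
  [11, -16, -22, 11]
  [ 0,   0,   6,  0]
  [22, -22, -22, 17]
x^4 - 2*x^3 - 59*x^2 + 60*x + 900

Expanding det(x·I − A) (e.g. by cofactor expansion or by noting that A is similar to its Jordan form J, which has the same characteristic polynomial as A) gives
  χ_A(x) = x^4 - 2*x^3 - 59*x^2 + 60*x + 900
which factors as (x - 6)^2*(x + 5)^2. The eigenvalues (with algebraic multiplicities) are λ = -5 with multiplicity 2, λ = 6 with multiplicity 2.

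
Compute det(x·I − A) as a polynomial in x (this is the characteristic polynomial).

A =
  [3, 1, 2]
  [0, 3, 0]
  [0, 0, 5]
x^3 - 11*x^2 + 39*x - 45

Expanding det(x·I − A) (e.g. by cofactor expansion or by noting that A is similar to its Jordan form J, which has the same characteristic polynomial as A) gives
  χ_A(x) = x^3 - 11*x^2 + 39*x - 45
which factors as (x - 5)*(x - 3)^2. The eigenvalues (with algebraic multiplicities) are λ = 3 with multiplicity 2, λ = 5 with multiplicity 1.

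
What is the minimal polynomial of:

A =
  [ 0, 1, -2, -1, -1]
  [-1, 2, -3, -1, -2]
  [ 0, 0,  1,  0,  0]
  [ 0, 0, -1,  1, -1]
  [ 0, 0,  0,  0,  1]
x^2 - 2*x + 1

The characteristic polynomial is χ_A(x) = (x - 1)^5, so the eigenvalues are known. The minimal polynomial is
  m_A(x) = Π_λ (x − λ)^{k_λ}
where k_λ is the size of the *largest* Jordan block for λ (equivalently, the smallest k with (A − λI)^k v = 0 for every generalised eigenvector v of λ).

  λ = 1: largest Jordan block has size 2, contributing (x − 1)^2

So m_A(x) = (x - 1)^2 = x^2 - 2*x + 1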